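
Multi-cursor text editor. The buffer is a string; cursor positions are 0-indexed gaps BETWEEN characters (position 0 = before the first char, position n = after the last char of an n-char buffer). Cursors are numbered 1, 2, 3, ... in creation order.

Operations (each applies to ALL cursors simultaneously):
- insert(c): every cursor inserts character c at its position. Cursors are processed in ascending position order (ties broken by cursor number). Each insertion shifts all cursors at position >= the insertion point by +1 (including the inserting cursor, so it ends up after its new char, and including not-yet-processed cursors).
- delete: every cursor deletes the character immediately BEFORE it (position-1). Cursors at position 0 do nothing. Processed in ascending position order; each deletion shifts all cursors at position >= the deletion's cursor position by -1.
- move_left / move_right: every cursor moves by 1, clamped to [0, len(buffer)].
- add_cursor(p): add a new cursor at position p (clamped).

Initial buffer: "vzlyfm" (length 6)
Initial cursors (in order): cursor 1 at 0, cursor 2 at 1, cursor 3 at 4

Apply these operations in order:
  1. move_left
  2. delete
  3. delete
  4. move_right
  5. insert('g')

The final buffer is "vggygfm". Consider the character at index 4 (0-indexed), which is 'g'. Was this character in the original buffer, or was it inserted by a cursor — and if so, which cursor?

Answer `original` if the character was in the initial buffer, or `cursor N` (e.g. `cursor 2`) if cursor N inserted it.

Answer: cursor 3

Derivation:
After op 1 (move_left): buffer="vzlyfm" (len 6), cursors c1@0 c2@0 c3@3, authorship ......
After op 2 (delete): buffer="vzyfm" (len 5), cursors c1@0 c2@0 c3@2, authorship .....
After op 3 (delete): buffer="vyfm" (len 4), cursors c1@0 c2@0 c3@1, authorship ....
After op 4 (move_right): buffer="vyfm" (len 4), cursors c1@1 c2@1 c3@2, authorship ....
After op 5 (insert('g')): buffer="vggygfm" (len 7), cursors c1@3 c2@3 c3@5, authorship .12.3..
Authorship (.=original, N=cursor N): . 1 2 . 3 . .
Index 4: author = 3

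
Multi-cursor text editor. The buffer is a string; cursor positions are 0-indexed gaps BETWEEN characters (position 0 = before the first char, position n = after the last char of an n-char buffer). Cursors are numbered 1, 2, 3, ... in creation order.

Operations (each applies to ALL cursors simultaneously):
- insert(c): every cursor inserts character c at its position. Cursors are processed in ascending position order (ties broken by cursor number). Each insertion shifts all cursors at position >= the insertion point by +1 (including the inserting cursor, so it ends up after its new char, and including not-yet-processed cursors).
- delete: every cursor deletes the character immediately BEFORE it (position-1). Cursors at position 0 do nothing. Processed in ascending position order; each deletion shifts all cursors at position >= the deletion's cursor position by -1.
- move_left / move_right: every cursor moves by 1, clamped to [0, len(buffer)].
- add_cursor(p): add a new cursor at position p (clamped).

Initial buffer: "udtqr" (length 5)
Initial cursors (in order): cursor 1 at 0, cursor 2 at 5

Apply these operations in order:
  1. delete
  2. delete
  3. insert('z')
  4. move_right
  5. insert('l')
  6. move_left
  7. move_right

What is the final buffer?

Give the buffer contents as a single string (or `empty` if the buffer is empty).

Answer: zuldtzl

Derivation:
After op 1 (delete): buffer="udtq" (len 4), cursors c1@0 c2@4, authorship ....
After op 2 (delete): buffer="udt" (len 3), cursors c1@0 c2@3, authorship ...
After op 3 (insert('z')): buffer="zudtz" (len 5), cursors c1@1 c2@5, authorship 1...2
After op 4 (move_right): buffer="zudtz" (len 5), cursors c1@2 c2@5, authorship 1...2
After op 5 (insert('l')): buffer="zuldtzl" (len 7), cursors c1@3 c2@7, authorship 1.1..22
After op 6 (move_left): buffer="zuldtzl" (len 7), cursors c1@2 c2@6, authorship 1.1..22
After op 7 (move_right): buffer="zuldtzl" (len 7), cursors c1@3 c2@7, authorship 1.1..22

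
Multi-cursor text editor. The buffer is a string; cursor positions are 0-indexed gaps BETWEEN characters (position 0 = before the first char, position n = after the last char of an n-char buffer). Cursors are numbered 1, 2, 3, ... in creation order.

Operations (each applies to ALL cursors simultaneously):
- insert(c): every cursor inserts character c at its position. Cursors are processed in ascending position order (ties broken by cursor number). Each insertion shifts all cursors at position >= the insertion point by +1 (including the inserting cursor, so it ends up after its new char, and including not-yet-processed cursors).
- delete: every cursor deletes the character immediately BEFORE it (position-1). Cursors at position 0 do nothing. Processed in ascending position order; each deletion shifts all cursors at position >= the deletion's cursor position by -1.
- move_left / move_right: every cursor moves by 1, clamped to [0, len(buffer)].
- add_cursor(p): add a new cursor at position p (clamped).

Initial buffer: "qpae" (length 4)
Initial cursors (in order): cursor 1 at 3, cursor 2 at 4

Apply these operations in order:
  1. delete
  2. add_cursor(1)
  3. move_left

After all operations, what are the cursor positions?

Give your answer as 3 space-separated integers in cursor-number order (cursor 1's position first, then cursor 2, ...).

After op 1 (delete): buffer="qp" (len 2), cursors c1@2 c2@2, authorship ..
After op 2 (add_cursor(1)): buffer="qp" (len 2), cursors c3@1 c1@2 c2@2, authorship ..
After op 3 (move_left): buffer="qp" (len 2), cursors c3@0 c1@1 c2@1, authorship ..

Answer: 1 1 0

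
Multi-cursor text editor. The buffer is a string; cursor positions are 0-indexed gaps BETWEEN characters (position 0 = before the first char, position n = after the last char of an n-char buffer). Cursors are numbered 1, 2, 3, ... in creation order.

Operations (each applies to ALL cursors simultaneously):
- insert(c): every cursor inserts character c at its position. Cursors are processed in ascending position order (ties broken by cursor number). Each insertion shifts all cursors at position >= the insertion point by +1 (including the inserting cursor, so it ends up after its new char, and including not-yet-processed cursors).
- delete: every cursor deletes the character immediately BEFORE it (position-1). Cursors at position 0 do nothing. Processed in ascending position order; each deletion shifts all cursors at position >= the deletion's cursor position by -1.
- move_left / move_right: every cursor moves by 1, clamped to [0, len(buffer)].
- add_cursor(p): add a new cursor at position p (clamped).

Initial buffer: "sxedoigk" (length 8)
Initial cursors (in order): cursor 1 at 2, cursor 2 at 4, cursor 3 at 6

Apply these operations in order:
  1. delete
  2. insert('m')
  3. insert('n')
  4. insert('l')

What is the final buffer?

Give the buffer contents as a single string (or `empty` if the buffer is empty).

After op 1 (delete): buffer="seogk" (len 5), cursors c1@1 c2@2 c3@3, authorship .....
After op 2 (insert('m')): buffer="smemomgk" (len 8), cursors c1@2 c2@4 c3@6, authorship .1.2.3..
After op 3 (insert('n')): buffer="smnemnomngk" (len 11), cursors c1@3 c2@6 c3@9, authorship .11.22.33..
After op 4 (insert('l')): buffer="smnlemnlomnlgk" (len 14), cursors c1@4 c2@8 c3@12, authorship .111.222.333..

Answer: smnlemnlomnlgk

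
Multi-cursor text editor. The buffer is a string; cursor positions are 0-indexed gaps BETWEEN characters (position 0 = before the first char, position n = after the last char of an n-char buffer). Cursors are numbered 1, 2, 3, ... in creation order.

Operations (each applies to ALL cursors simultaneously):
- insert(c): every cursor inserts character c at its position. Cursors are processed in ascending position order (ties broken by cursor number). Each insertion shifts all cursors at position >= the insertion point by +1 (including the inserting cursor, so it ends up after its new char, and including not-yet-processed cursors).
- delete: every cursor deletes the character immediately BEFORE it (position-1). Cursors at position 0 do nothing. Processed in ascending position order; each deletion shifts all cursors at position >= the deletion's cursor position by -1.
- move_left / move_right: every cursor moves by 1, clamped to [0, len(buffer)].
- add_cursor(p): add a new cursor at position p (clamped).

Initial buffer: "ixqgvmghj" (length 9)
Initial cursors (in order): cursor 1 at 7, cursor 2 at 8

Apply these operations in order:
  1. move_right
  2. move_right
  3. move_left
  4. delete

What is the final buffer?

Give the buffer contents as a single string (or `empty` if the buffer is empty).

After op 1 (move_right): buffer="ixqgvmghj" (len 9), cursors c1@8 c2@9, authorship .........
After op 2 (move_right): buffer="ixqgvmghj" (len 9), cursors c1@9 c2@9, authorship .........
After op 3 (move_left): buffer="ixqgvmghj" (len 9), cursors c1@8 c2@8, authorship .........
After op 4 (delete): buffer="ixqgvmj" (len 7), cursors c1@6 c2@6, authorship .......

Answer: ixqgvmj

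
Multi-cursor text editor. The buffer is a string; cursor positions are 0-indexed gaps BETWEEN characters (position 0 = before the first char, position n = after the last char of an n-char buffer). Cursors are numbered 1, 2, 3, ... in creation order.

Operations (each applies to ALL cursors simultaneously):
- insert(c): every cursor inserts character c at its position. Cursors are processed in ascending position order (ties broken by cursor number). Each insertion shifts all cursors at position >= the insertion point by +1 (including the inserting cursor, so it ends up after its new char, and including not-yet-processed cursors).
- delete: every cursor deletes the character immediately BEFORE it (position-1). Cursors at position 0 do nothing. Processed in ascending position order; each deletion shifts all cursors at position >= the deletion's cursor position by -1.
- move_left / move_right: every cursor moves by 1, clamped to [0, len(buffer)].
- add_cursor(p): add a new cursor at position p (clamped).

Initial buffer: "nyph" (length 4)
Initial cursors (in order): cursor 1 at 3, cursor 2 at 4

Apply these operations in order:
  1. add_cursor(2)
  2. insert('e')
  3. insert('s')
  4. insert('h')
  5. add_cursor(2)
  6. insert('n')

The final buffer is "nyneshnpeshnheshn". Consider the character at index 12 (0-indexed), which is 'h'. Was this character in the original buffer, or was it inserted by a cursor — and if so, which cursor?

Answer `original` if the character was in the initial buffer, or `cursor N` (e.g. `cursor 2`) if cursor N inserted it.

After op 1 (add_cursor(2)): buffer="nyph" (len 4), cursors c3@2 c1@3 c2@4, authorship ....
After op 2 (insert('e')): buffer="nyepehe" (len 7), cursors c3@3 c1@5 c2@7, authorship ..3.1.2
After op 3 (insert('s')): buffer="nyespeshes" (len 10), cursors c3@4 c1@7 c2@10, authorship ..33.11.22
After op 4 (insert('h')): buffer="nyeshpeshhesh" (len 13), cursors c3@5 c1@9 c2@13, authorship ..333.111.222
After op 5 (add_cursor(2)): buffer="nyeshpeshhesh" (len 13), cursors c4@2 c3@5 c1@9 c2@13, authorship ..333.111.222
After op 6 (insert('n')): buffer="nyneshnpeshnheshn" (len 17), cursors c4@3 c3@7 c1@12 c2@17, authorship ..43333.1111.2222
Authorship (.=original, N=cursor N): . . 4 3 3 3 3 . 1 1 1 1 . 2 2 2 2
Index 12: author = original

Answer: original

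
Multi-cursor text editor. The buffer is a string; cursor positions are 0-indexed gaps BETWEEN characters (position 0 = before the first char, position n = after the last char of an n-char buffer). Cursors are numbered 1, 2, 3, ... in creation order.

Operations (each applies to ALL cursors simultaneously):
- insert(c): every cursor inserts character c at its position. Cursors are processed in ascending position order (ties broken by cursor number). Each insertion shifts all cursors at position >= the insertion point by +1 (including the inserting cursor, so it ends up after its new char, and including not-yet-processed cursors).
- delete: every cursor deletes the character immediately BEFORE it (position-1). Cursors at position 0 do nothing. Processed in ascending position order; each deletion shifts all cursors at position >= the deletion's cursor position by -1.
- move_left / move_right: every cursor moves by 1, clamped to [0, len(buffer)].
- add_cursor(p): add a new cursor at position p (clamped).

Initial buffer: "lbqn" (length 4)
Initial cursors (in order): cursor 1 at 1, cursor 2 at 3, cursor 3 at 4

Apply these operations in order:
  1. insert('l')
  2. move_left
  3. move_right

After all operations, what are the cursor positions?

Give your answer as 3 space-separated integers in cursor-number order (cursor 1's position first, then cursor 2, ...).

Answer: 2 5 7

Derivation:
After op 1 (insert('l')): buffer="llbqlnl" (len 7), cursors c1@2 c2@5 c3@7, authorship .1..2.3
After op 2 (move_left): buffer="llbqlnl" (len 7), cursors c1@1 c2@4 c3@6, authorship .1..2.3
After op 3 (move_right): buffer="llbqlnl" (len 7), cursors c1@2 c2@5 c3@7, authorship .1..2.3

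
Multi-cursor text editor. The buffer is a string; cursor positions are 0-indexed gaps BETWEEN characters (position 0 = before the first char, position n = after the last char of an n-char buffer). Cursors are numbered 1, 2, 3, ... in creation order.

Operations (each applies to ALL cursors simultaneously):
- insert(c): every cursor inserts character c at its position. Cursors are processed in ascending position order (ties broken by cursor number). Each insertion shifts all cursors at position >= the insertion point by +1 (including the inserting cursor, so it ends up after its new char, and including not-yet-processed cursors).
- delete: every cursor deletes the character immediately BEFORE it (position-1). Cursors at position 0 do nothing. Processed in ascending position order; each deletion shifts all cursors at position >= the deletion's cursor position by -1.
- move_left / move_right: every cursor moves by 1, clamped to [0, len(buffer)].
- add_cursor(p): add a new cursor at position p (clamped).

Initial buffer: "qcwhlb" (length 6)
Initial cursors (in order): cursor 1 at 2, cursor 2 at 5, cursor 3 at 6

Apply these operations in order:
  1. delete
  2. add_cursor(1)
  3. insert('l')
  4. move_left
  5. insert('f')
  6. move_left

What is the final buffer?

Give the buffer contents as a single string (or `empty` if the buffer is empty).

Answer: qlfflwhlffl

Derivation:
After op 1 (delete): buffer="qwh" (len 3), cursors c1@1 c2@3 c3@3, authorship ...
After op 2 (add_cursor(1)): buffer="qwh" (len 3), cursors c1@1 c4@1 c2@3 c3@3, authorship ...
After op 3 (insert('l')): buffer="qllwhll" (len 7), cursors c1@3 c4@3 c2@7 c3@7, authorship .14..23
After op 4 (move_left): buffer="qllwhll" (len 7), cursors c1@2 c4@2 c2@6 c3@6, authorship .14..23
After op 5 (insert('f')): buffer="qlfflwhlffl" (len 11), cursors c1@4 c4@4 c2@10 c3@10, authorship .1144..2233
After op 6 (move_left): buffer="qlfflwhlffl" (len 11), cursors c1@3 c4@3 c2@9 c3@9, authorship .1144..2233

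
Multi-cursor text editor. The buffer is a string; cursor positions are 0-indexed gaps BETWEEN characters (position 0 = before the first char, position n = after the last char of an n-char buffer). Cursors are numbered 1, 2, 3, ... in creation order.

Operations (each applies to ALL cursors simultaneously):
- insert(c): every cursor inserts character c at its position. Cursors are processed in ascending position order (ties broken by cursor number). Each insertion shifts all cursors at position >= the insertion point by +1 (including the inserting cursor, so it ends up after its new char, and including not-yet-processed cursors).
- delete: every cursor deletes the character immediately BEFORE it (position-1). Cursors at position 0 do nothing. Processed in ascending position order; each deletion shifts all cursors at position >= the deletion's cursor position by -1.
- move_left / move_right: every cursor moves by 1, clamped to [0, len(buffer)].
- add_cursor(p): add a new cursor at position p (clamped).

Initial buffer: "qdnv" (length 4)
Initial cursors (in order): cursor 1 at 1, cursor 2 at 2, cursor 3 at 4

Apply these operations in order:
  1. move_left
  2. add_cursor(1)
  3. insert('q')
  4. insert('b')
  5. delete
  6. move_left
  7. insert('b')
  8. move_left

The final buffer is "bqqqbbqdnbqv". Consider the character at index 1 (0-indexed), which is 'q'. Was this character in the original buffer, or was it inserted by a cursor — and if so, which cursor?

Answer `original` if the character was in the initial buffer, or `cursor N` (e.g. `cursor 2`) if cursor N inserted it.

After op 1 (move_left): buffer="qdnv" (len 4), cursors c1@0 c2@1 c3@3, authorship ....
After op 2 (add_cursor(1)): buffer="qdnv" (len 4), cursors c1@0 c2@1 c4@1 c3@3, authorship ....
After op 3 (insert('q')): buffer="qqqqdnqv" (len 8), cursors c1@1 c2@4 c4@4 c3@7, authorship 1.24..3.
After op 4 (insert('b')): buffer="qbqqqbbdnqbv" (len 12), cursors c1@2 c2@7 c4@7 c3@11, authorship 11.2424..33.
After op 5 (delete): buffer="qqqqdnqv" (len 8), cursors c1@1 c2@4 c4@4 c3@7, authorship 1.24..3.
After op 6 (move_left): buffer="qqqqdnqv" (len 8), cursors c1@0 c2@3 c4@3 c3@6, authorship 1.24..3.
After op 7 (insert('b')): buffer="bqqqbbqdnbqv" (len 12), cursors c1@1 c2@6 c4@6 c3@10, authorship 11.2244..33.
After op 8 (move_left): buffer="bqqqbbqdnbqv" (len 12), cursors c1@0 c2@5 c4@5 c3@9, authorship 11.2244..33.
Authorship (.=original, N=cursor N): 1 1 . 2 2 4 4 . . 3 3 .
Index 1: author = 1

Answer: cursor 1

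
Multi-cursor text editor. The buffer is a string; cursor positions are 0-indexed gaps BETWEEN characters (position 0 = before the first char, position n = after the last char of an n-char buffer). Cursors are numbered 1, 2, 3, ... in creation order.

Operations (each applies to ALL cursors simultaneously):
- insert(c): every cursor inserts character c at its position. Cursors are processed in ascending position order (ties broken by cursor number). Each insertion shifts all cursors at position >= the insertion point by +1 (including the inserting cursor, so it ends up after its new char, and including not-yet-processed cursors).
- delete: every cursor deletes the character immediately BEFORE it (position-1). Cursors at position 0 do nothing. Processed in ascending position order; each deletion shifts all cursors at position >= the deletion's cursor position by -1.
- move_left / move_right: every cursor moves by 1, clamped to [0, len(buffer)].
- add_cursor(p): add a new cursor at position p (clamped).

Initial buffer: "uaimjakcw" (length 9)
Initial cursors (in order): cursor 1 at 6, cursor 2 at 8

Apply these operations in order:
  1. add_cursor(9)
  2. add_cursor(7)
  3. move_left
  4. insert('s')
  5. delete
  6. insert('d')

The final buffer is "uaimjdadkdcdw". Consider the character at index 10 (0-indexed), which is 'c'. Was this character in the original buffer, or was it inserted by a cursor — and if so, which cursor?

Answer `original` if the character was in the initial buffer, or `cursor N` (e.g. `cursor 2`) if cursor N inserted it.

Answer: original

Derivation:
After op 1 (add_cursor(9)): buffer="uaimjakcw" (len 9), cursors c1@6 c2@8 c3@9, authorship .........
After op 2 (add_cursor(7)): buffer="uaimjakcw" (len 9), cursors c1@6 c4@7 c2@8 c3@9, authorship .........
After op 3 (move_left): buffer="uaimjakcw" (len 9), cursors c1@5 c4@6 c2@7 c3@8, authorship .........
After op 4 (insert('s')): buffer="uaimjsaskscsw" (len 13), cursors c1@6 c4@8 c2@10 c3@12, authorship .....1.4.2.3.
After op 5 (delete): buffer="uaimjakcw" (len 9), cursors c1@5 c4@6 c2@7 c3@8, authorship .........
After op 6 (insert('d')): buffer="uaimjdadkdcdw" (len 13), cursors c1@6 c4@8 c2@10 c3@12, authorship .....1.4.2.3.
Authorship (.=original, N=cursor N): . . . . . 1 . 4 . 2 . 3 .
Index 10: author = original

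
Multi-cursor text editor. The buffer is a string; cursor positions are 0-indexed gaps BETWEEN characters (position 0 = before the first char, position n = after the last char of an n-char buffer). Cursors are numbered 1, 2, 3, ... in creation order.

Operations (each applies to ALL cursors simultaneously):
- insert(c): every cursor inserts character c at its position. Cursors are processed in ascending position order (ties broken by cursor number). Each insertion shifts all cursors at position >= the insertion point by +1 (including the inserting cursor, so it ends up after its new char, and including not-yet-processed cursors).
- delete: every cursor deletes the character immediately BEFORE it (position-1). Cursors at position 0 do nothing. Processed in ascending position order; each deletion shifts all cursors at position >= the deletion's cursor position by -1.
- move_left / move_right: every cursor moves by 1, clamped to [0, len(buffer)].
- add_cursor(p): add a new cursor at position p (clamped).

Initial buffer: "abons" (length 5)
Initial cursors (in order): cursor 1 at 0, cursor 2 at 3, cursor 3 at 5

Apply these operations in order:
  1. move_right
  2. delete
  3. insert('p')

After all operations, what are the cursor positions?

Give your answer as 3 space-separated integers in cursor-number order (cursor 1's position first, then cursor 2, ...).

After op 1 (move_right): buffer="abons" (len 5), cursors c1@1 c2@4 c3@5, authorship .....
After op 2 (delete): buffer="bo" (len 2), cursors c1@0 c2@2 c3@2, authorship ..
After op 3 (insert('p')): buffer="pbopp" (len 5), cursors c1@1 c2@5 c3@5, authorship 1..23

Answer: 1 5 5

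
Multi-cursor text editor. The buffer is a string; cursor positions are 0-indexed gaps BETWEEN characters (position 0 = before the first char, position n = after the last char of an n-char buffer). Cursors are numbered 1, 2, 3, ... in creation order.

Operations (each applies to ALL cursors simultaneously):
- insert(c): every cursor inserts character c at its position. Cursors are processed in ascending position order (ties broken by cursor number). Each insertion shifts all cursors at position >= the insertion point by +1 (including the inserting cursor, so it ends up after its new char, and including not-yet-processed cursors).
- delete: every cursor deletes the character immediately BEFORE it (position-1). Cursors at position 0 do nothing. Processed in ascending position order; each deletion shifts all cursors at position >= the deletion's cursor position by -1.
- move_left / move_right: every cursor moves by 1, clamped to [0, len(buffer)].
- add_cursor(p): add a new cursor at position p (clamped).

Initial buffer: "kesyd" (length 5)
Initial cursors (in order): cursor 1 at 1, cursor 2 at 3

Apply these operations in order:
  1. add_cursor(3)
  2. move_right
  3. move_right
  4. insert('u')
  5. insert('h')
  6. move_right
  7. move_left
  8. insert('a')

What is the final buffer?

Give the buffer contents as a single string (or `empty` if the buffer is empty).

After op 1 (add_cursor(3)): buffer="kesyd" (len 5), cursors c1@1 c2@3 c3@3, authorship .....
After op 2 (move_right): buffer="kesyd" (len 5), cursors c1@2 c2@4 c3@4, authorship .....
After op 3 (move_right): buffer="kesyd" (len 5), cursors c1@3 c2@5 c3@5, authorship .....
After op 4 (insert('u')): buffer="kesuyduu" (len 8), cursors c1@4 c2@8 c3@8, authorship ...1..23
After op 5 (insert('h')): buffer="kesuhyduuhh" (len 11), cursors c1@5 c2@11 c3@11, authorship ...11..2323
After op 6 (move_right): buffer="kesuhyduuhh" (len 11), cursors c1@6 c2@11 c3@11, authorship ...11..2323
After op 7 (move_left): buffer="kesuhyduuhh" (len 11), cursors c1@5 c2@10 c3@10, authorship ...11..2323
After op 8 (insert('a')): buffer="kesuhayduuhaah" (len 14), cursors c1@6 c2@13 c3@13, authorship ...111..232233

Answer: kesuhayduuhaah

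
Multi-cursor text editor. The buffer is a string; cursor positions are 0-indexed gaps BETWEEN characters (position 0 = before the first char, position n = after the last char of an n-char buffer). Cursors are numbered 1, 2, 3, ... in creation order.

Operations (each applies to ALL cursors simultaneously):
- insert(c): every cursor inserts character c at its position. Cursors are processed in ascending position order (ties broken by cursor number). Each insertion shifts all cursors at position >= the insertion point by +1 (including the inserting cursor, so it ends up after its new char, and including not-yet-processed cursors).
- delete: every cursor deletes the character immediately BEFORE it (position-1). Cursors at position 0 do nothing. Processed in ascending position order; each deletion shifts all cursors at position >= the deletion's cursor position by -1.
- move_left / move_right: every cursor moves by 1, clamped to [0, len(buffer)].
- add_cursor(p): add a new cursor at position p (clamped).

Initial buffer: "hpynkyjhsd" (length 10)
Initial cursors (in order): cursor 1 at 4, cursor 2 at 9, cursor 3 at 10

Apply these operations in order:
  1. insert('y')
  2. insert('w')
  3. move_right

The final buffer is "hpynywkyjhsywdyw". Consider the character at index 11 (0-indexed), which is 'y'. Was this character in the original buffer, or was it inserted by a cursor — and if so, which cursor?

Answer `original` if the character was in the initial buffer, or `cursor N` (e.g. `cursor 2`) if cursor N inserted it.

Answer: cursor 2

Derivation:
After op 1 (insert('y')): buffer="hpynykyjhsydy" (len 13), cursors c1@5 c2@11 c3@13, authorship ....1.....2.3
After op 2 (insert('w')): buffer="hpynywkyjhsywdyw" (len 16), cursors c1@6 c2@13 c3@16, authorship ....11.....22.33
After op 3 (move_right): buffer="hpynywkyjhsywdyw" (len 16), cursors c1@7 c2@14 c3@16, authorship ....11.....22.33
Authorship (.=original, N=cursor N): . . . . 1 1 . . . . . 2 2 . 3 3
Index 11: author = 2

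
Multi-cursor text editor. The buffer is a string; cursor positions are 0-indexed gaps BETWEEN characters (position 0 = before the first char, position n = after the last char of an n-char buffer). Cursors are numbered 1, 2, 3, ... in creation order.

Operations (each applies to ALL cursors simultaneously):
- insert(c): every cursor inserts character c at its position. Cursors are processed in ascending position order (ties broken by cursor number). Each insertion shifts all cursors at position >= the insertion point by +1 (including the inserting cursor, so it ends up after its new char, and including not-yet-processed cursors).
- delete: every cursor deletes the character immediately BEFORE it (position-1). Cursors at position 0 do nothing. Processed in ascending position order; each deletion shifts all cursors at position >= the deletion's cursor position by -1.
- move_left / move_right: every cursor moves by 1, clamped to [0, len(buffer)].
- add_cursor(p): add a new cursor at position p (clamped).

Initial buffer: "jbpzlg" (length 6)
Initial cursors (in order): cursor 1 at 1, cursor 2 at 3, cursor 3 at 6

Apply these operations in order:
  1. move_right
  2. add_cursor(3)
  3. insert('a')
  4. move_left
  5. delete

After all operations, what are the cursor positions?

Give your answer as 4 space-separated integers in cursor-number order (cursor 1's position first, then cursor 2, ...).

Answer: 1 3 5 2

Derivation:
After op 1 (move_right): buffer="jbpzlg" (len 6), cursors c1@2 c2@4 c3@6, authorship ......
After op 2 (add_cursor(3)): buffer="jbpzlg" (len 6), cursors c1@2 c4@3 c2@4 c3@6, authorship ......
After op 3 (insert('a')): buffer="jbapazalga" (len 10), cursors c1@3 c4@5 c2@7 c3@10, authorship ..1.4.2..3
After op 4 (move_left): buffer="jbapazalga" (len 10), cursors c1@2 c4@4 c2@6 c3@9, authorship ..1.4.2..3
After op 5 (delete): buffer="jaaala" (len 6), cursors c1@1 c4@2 c2@3 c3@5, authorship .142.3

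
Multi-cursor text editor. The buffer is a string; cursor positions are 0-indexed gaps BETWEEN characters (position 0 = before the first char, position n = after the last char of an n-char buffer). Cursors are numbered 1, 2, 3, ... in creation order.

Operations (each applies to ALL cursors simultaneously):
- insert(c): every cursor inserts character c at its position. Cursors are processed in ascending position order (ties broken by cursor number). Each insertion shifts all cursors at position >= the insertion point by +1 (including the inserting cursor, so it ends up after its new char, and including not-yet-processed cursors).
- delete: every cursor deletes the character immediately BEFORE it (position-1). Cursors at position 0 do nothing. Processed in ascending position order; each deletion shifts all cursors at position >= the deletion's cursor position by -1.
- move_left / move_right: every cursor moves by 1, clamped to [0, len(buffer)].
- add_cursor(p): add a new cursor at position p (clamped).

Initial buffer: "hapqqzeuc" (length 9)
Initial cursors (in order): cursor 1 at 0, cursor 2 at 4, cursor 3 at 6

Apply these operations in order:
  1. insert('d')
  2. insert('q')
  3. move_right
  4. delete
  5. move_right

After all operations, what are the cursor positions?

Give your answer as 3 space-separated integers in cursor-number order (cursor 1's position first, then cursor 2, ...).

After op 1 (insert('d')): buffer="dhapqdqzdeuc" (len 12), cursors c1@1 c2@6 c3@9, authorship 1....2..3...
After op 2 (insert('q')): buffer="dqhapqdqqzdqeuc" (len 15), cursors c1@2 c2@8 c3@12, authorship 11....22..33...
After op 3 (move_right): buffer="dqhapqdqqzdqeuc" (len 15), cursors c1@3 c2@9 c3@13, authorship 11....22..33...
After op 4 (delete): buffer="dqapqdqzdquc" (len 12), cursors c1@2 c2@7 c3@10, authorship 11...22.33..
After op 5 (move_right): buffer="dqapqdqzdquc" (len 12), cursors c1@3 c2@8 c3@11, authorship 11...22.33..

Answer: 3 8 11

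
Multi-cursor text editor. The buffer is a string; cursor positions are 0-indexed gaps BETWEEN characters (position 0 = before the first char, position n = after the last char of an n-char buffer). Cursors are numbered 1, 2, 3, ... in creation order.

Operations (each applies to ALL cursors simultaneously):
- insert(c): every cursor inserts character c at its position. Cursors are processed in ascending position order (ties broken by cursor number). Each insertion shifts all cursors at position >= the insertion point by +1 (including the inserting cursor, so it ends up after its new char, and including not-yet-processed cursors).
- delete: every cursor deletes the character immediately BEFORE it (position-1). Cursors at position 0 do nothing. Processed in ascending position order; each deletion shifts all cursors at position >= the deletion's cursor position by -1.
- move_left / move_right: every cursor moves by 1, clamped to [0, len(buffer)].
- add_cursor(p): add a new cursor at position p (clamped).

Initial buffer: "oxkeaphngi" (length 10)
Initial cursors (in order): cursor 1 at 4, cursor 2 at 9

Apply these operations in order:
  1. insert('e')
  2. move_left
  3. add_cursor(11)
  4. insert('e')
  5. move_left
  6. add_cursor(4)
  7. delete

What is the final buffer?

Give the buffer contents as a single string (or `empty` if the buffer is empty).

Answer: oxeeaphneei

Derivation:
After op 1 (insert('e')): buffer="oxkeeaphngei" (len 12), cursors c1@5 c2@11, authorship ....1.....2.
After op 2 (move_left): buffer="oxkeeaphngei" (len 12), cursors c1@4 c2@10, authorship ....1.....2.
After op 3 (add_cursor(11)): buffer="oxkeeaphngei" (len 12), cursors c1@4 c2@10 c3@11, authorship ....1.....2.
After op 4 (insert('e')): buffer="oxkeeeaphngeeei" (len 15), cursors c1@5 c2@12 c3@14, authorship ....11.....223.
After op 5 (move_left): buffer="oxkeeeaphngeeei" (len 15), cursors c1@4 c2@11 c3@13, authorship ....11.....223.
After op 6 (add_cursor(4)): buffer="oxkeeeaphngeeei" (len 15), cursors c1@4 c4@4 c2@11 c3@13, authorship ....11.....223.
After op 7 (delete): buffer="oxeeaphneei" (len 11), cursors c1@2 c4@2 c2@8 c3@9, authorship ..11....23.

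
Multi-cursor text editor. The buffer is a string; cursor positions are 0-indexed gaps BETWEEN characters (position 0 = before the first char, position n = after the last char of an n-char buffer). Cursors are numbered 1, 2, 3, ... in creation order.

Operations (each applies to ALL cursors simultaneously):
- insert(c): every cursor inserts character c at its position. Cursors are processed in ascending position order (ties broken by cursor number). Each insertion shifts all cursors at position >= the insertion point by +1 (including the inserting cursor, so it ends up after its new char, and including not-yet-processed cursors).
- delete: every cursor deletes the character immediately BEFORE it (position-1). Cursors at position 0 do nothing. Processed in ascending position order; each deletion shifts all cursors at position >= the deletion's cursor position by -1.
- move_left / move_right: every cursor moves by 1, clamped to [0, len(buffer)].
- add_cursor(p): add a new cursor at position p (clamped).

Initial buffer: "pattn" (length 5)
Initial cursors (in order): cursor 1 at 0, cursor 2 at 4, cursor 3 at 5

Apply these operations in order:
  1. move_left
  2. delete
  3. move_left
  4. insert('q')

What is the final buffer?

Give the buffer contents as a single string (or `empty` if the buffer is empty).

After op 1 (move_left): buffer="pattn" (len 5), cursors c1@0 c2@3 c3@4, authorship .....
After op 2 (delete): buffer="pan" (len 3), cursors c1@0 c2@2 c3@2, authorship ...
After op 3 (move_left): buffer="pan" (len 3), cursors c1@0 c2@1 c3@1, authorship ...
After op 4 (insert('q')): buffer="qpqqan" (len 6), cursors c1@1 c2@4 c3@4, authorship 1.23..

Answer: qpqqan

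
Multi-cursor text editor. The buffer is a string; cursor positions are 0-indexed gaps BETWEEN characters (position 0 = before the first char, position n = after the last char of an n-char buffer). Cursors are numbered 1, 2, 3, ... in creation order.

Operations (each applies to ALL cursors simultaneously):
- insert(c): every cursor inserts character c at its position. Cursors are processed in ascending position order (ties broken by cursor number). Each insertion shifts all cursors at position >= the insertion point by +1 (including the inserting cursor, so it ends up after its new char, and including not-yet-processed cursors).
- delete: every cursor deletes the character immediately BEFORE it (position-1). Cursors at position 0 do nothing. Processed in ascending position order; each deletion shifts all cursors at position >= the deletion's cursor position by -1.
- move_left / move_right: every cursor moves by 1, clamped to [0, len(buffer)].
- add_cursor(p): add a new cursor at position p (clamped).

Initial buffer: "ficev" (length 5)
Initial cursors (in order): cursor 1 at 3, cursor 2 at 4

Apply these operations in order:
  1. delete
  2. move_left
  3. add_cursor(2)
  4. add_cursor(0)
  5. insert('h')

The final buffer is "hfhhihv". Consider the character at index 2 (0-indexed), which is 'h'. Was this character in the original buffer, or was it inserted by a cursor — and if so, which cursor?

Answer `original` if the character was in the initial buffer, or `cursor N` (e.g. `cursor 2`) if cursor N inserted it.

Answer: cursor 1

Derivation:
After op 1 (delete): buffer="fiv" (len 3), cursors c1@2 c2@2, authorship ...
After op 2 (move_left): buffer="fiv" (len 3), cursors c1@1 c2@1, authorship ...
After op 3 (add_cursor(2)): buffer="fiv" (len 3), cursors c1@1 c2@1 c3@2, authorship ...
After op 4 (add_cursor(0)): buffer="fiv" (len 3), cursors c4@0 c1@1 c2@1 c3@2, authorship ...
After op 5 (insert('h')): buffer="hfhhihv" (len 7), cursors c4@1 c1@4 c2@4 c3@6, authorship 4.12.3.
Authorship (.=original, N=cursor N): 4 . 1 2 . 3 .
Index 2: author = 1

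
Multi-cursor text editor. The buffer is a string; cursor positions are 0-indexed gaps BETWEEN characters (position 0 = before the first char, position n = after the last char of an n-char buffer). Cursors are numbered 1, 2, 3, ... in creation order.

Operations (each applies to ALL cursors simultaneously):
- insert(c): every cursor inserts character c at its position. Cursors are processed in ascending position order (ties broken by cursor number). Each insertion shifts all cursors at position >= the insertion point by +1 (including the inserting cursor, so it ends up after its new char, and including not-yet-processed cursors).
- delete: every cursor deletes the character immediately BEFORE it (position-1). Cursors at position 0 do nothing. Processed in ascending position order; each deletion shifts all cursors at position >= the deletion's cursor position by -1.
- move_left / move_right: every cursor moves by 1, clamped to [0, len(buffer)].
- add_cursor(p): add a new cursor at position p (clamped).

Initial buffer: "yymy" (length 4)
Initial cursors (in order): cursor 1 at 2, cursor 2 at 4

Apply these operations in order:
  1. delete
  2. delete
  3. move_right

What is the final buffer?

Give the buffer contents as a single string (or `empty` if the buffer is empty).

Answer: empty

Derivation:
After op 1 (delete): buffer="ym" (len 2), cursors c1@1 c2@2, authorship ..
After op 2 (delete): buffer="" (len 0), cursors c1@0 c2@0, authorship 
After op 3 (move_right): buffer="" (len 0), cursors c1@0 c2@0, authorship 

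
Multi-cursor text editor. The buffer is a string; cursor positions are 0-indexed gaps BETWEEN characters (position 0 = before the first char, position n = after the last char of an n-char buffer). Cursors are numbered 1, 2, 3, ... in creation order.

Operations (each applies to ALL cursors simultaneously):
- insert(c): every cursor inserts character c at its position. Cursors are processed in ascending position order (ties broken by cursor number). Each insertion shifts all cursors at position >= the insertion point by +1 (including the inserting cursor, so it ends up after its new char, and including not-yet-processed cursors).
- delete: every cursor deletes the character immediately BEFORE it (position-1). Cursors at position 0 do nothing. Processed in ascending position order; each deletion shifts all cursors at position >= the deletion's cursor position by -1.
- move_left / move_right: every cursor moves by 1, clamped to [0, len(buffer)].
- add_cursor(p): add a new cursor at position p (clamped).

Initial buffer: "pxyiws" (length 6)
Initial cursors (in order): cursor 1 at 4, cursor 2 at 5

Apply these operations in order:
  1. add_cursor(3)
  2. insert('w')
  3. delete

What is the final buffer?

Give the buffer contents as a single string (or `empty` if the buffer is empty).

Answer: pxyiws

Derivation:
After op 1 (add_cursor(3)): buffer="pxyiws" (len 6), cursors c3@3 c1@4 c2@5, authorship ......
After op 2 (insert('w')): buffer="pxywiwwws" (len 9), cursors c3@4 c1@6 c2@8, authorship ...3.1.2.
After op 3 (delete): buffer="pxyiws" (len 6), cursors c3@3 c1@4 c2@5, authorship ......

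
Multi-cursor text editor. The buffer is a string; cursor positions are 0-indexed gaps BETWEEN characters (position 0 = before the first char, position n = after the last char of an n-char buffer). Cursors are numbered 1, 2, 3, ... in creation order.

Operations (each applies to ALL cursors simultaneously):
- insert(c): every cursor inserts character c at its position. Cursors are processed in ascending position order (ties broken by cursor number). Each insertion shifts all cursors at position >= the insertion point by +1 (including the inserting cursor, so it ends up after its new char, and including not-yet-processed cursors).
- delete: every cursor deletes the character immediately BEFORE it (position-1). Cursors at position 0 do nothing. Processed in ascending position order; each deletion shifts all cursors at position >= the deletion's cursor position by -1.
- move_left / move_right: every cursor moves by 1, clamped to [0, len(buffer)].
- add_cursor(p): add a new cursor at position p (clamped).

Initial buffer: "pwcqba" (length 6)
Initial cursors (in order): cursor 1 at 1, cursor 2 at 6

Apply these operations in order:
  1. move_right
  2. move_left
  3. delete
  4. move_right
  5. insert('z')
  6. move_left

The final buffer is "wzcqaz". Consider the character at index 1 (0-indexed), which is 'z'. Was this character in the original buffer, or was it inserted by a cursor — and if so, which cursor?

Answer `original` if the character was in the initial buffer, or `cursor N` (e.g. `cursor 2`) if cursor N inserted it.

After op 1 (move_right): buffer="pwcqba" (len 6), cursors c1@2 c2@6, authorship ......
After op 2 (move_left): buffer="pwcqba" (len 6), cursors c1@1 c2@5, authorship ......
After op 3 (delete): buffer="wcqa" (len 4), cursors c1@0 c2@3, authorship ....
After op 4 (move_right): buffer="wcqa" (len 4), cursors c1@1 c2@4, authorship ....
After op 5 (insert('z')): buffer="wzcqaz" (len 6), cursors c1@2 c2@6, authorship .1...2
After op 6 (move_left): buffer="wzcqaz" (len 6), cursors c1@1 c2@5, authorship .1...2
Authorship (.=original, N=cursor N): . 1 . . . 2
Index 1: author = 1

Answer: cursor 1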